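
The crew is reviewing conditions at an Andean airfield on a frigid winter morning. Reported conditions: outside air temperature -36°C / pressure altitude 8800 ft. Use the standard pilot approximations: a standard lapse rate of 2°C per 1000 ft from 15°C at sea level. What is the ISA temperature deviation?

ISA temperature at 8800 ft = 15 − 2 × (8800/1000) = -2.6°C.
Deviation = OAT − ISA = -36 − (-2.6) = -33.4°C.

ISA-33.4°C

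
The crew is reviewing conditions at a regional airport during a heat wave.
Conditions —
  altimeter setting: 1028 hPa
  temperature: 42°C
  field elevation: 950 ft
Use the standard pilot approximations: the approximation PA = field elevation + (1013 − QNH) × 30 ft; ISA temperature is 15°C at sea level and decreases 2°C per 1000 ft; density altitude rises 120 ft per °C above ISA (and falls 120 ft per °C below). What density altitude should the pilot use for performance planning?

3860 ft

Pressure altitude = 950 + (1013 − 1028) × 30 = 950 + (-450) = 500 ft.
ISA temperature at 500 ft = 15 − 2 × (500/1000) = 14°C.
ISA deviation = 42 − 14 = +28°C.
Density altitude = 500 + 120 × (28) = 3860 ft.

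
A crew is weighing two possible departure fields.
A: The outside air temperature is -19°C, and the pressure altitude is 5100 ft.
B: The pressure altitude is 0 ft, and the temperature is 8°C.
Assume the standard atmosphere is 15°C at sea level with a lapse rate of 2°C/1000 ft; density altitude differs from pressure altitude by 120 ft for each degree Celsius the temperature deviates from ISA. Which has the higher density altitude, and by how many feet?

A by 3084 ft

A: ISA temp = 4.8°C, deviation -23.8°C, DA = 5100 + 120 × (-23.8) = 2244 ft.
B: ISA temp = 15°C, deviation -7°C, DA = 0 + 120 × (-7) = -840 ft.
A is higher by 2244 − (-840) = 3084 ft.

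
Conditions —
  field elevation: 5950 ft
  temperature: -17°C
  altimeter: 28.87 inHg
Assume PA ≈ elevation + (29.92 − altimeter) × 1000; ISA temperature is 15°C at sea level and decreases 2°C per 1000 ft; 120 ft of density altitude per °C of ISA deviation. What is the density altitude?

4840 ft

Pressure altitude = 5950 + (29.92 − 28.87) × 1000 = 5950 + (+1050) = 7000 ft.
ISA temperature at 7000 ft = 15 − 2 × (7000/1000) = 1°C.
ISA deviation = -17 − 1 = -18°C.
Density altitude = 7000 + 120 × (-18) = 4840 ft.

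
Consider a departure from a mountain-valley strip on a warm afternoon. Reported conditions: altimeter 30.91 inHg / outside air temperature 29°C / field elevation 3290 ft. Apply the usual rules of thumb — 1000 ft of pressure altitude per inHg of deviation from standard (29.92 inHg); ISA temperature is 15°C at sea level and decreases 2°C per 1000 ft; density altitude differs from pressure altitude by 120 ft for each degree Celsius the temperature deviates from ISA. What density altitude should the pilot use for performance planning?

4532 ft

Pressure altitude = 3290 + (29.92 − 30.91) × 1000 = 3290 + (-990) = 2300 ft.
ISA temperature at 2300 ft = 15 − 2 × (2300/1000) = 10.4°C.
ISA deviation = 29 − 10.4 = +18.6°C.
Density altitude = 2300 + 120 × (18.6) = 4532 ft.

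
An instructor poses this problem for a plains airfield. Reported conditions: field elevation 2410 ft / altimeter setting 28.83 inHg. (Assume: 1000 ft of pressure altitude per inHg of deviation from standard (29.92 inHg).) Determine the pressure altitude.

Pressure correction = (29.92 − 28.83) × 1000 = +1090 ft.
Pressure altitude = 2410 + (+1090) = 3500 ft.

3500 ft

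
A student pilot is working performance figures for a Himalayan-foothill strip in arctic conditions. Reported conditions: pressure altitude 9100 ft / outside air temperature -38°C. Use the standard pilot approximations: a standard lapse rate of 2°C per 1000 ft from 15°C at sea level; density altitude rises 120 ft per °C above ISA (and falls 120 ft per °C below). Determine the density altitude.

ISA temperature at 9100 ft = 15 − 2 × (9100/1000) = -3.2°C.
ISA deviation = -38 − (-3.2) = -34.8°C.
Density altitude = 9100 + 120 × (-34.8) = 9100 + (-4176) = 4924 ft.

4924 ft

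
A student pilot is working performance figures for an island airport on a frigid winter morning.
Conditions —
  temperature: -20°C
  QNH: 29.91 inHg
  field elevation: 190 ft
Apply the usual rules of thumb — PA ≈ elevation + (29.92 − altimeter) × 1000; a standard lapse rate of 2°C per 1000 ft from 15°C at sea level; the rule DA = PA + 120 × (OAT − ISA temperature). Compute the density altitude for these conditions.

Pressure altitude = 190 + (29.92 − 29.91) × 1000 = 190 + (+10) = 200 ft.
ISA temperature at 200 ft = 15 − 2 × (200/1000) = 14.6°C.
ISA deviation = -20 − 14.6 = -34.6°C.
Density altitude = 200 + 120 × (-34.6) = -3952 ft.

-3952 ft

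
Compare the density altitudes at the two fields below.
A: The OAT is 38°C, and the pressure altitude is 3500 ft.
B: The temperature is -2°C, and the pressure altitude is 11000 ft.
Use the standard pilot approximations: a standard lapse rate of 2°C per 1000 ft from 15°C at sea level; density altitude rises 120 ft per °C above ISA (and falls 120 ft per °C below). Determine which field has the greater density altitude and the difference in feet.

B by 4500 ft

A: ISA temp = 8°C, deviation +30°C, DA = 3500 + 120 × 30 = 7100 ft.
B: ISA temp = -7°C, deviation +5°C, DA = 11000 + 120 × 5 = 11600 ft.
B is higher by 11600 − 7100 = 4500 ft.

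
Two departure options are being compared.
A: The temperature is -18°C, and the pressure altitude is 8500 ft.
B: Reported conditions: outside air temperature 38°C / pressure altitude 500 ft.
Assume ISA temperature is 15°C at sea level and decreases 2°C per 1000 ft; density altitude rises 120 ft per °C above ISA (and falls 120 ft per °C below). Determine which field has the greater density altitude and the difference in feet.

A by 3200 ft

A: ISA temp = -2°C, deviation -16°C, DA = 8500 + 120 × (-16) = 6580 ft.
B: ISA temp = 14°C, deviation +24°C, DA = 500 + 120 × 24 = 3380 ft.
A is higher by 6580 − 3380 = 3200 ft.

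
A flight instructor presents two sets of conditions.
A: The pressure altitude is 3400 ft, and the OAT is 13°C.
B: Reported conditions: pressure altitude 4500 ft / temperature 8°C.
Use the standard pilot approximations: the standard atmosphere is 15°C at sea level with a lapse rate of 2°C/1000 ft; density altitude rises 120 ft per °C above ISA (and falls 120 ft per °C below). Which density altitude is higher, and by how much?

B by 764 ft

A: ISA temp = 8.2°C, deviation +4.8°C, DA = 3400 + 120 × 4.8 = 3976 ft.
B: ISA temp = 6°C, deviation +2°C, DA = 4500 + 120 × 2 = 4740 ft.
B is higher by 4740 − 3976 = 764 ft.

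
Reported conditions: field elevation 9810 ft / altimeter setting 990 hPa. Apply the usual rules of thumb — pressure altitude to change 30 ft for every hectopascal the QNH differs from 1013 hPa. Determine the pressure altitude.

Pressure correction = (1013 − 990) × 30 = +690 ft.
Pressure altitude = 9810 + (+690) = 10500 ft.

10500 ft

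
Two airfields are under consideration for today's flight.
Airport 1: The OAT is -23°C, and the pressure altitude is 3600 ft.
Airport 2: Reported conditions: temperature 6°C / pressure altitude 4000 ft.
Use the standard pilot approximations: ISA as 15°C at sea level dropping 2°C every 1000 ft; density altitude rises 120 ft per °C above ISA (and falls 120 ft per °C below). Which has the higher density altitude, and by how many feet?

Airport 1: ISA temp = 7.8°C, deviation -30.8°C, DA = 3600 + 120 × (-30.8) = -96 ft.
Airport 2: ISA temp = 7°C, deviation -1°C, DA = 4000 + 120 × (-1) = 3880 ft.
Airport 2 is higher by 3880 − (-96) = 3976 ft.

Airport 2 by 3976 ft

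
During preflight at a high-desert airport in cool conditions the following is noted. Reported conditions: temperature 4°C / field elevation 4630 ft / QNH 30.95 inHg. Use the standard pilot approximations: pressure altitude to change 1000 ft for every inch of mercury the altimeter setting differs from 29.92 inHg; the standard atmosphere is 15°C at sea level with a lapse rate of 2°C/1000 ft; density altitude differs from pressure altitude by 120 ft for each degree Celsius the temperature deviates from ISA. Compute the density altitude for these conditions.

3144 ft

Pressure altitude = 4630 + (29.92 − 30.95) × 1000 = 4630 + (-1030) = 3600 ft.
ISA temperature at 3600 ft = 15 − 2 × (3600/1000) = 7.8°C.
ISA deviation = 4 − 7.8 = -3.8°C.
Density altitude = 3600 + 120 × (-3.8) = 3144 ft.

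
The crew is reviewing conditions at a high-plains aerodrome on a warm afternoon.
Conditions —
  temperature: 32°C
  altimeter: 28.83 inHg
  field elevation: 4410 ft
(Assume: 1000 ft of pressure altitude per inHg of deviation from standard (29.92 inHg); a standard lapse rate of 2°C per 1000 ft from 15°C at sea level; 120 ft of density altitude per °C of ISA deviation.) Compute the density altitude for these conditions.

Pressure altitude = 4410 + (29.92 − 28.83) × 1000 = 4410 + (+1090) = 5500 ft.
ISA temperature at 5500 ft = 15 − 2 × (5500/1000) = 4°C.
ISA deviation = 32 − 4 = +28°C.
Density altitude = 5500 + 120 × (28) = 8860 ft.

8860 ft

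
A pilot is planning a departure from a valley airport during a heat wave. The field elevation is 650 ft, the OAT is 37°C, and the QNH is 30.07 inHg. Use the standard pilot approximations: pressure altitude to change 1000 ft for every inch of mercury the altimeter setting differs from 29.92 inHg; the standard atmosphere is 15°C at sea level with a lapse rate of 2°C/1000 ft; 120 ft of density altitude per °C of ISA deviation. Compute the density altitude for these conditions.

Pressure altitude = 650 + (29.92 − 30.07) × 1000 = 650 + (-150) = 500 ft.
ISA temperature at 500 ft = 15 − 2 × (500/1000) = 14°C.
ISA deviation = 37 − 14 = +23°C.
Density altitude = 500 + 120 × (23) = 3260 ft.

3260 ft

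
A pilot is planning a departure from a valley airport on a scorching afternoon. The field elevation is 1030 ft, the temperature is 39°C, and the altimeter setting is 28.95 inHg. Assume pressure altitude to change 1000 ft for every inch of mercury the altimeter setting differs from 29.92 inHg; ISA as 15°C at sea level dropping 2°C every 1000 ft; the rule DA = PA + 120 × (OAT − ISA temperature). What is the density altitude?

Pressure altitude = 1030 + (29.92 − 28.95) × 1000 = 1030 + (+970) = 2000 ft.
ISA temperature at 2000 ft = 15 − 2 × (2000/1000) = 11°C.
ISA deviation = 39 − 11 = +28°C.
Density altitude = 2000 + 120 × (28) = 5360 ft.

5360 ft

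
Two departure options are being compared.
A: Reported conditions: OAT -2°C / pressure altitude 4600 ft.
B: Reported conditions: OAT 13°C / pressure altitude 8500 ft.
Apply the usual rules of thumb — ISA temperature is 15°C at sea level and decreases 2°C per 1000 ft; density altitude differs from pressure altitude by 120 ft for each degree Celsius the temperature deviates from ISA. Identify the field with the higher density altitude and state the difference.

A: ISA temp = 5.8°C, deviation -7.8°C, DA = 4600 + 120 × (-7.8) = 3664 ft.
B: ISA temp = -2°C, deviation +15°C, DA = 8500 + 120 × 15 = 10300 ft.
B is higher by 10300 − 3664 = 6636 ft.

B by 6636 ft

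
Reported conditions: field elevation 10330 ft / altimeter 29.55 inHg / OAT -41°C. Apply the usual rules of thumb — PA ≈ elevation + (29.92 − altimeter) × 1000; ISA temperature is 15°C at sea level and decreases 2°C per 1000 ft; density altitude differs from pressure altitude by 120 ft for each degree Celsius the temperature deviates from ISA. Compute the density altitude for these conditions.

Pressure altitude = 10330 + (29.92 − 29.55) × 1000 = 10330 + (+370) = 10700 ft.
ISA temperature at 10700 ft = 15 − 2 × (10700/1000) = -6.4°C.
ISA deviation = -41 − (-6.4) = -34.6°C.
Density altitude = 10700 + 120 × (-34.6) = 6548 ft.

6548 ft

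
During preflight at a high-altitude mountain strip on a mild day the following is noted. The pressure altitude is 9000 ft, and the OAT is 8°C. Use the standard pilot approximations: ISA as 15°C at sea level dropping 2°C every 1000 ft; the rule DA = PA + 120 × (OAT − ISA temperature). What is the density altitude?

ISA temperature at 9000 ft = 15 − 2 × (9000/1000) = -3°C.
ISA deviation = 8 − (-3) = +11°C.
Density altitude = 9000 + 120 × (11) = 9000 + (+1320) = 10320 ft.

10320 ft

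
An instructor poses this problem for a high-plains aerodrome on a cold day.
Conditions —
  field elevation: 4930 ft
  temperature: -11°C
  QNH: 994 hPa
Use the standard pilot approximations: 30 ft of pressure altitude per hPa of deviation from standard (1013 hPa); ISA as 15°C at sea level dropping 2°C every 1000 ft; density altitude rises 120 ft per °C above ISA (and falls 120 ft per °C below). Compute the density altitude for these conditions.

Pressure altitude = 4930 + (1013 − 994) × 30 = 4930 + (+570) = 5500 ft.
ISA temperature at 5500 ft = 15 − 2 × (5500/1000) = 4°C.
ISA deviation = -11 − 4 = -15°C.
Density altitude = 5500 + 120 × (-15) = 3700 ft.

3700 ft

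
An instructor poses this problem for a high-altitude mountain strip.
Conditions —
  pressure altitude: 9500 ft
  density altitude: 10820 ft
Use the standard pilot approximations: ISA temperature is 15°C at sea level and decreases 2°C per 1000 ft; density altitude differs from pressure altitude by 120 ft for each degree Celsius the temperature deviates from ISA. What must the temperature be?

7°C

Density altitude − pressure altitude = 10820 − 9500 = +1320 ft.
At 120 ft/°C that is an ISA deviation of 1320/120 = +11°C.
ISA temperature at 9500 ft = 15 − 2 × (9500/1000) = -4°C.
OAT = ISA + deviation = -4 + (+11) = 7°C.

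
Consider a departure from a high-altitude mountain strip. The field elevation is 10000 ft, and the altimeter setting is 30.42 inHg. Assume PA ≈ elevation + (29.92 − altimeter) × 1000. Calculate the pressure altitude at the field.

Pressure correction = (29.92 − 30.42) × 1000 = -500 ft.
Pressure altitude = 10000 + (-500) = 9500 ft.

9500 ft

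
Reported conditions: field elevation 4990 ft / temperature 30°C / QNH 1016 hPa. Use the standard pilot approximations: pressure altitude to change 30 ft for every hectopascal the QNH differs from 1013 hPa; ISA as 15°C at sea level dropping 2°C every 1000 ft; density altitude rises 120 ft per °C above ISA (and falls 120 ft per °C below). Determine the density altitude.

Pressure altitude = 4990 + (1013 − 1016) × 30 = 4990 + (-90) = 4900 ft.
ISA temperature at 4900 ft = 15 − 2 × (4900/1000) = 5.2°C.
ISA deviation = 30 − 5.2 = +24.8°C.
Density altitude = 4900 + 120 × (24.8) = 7876 ft.

7876 ft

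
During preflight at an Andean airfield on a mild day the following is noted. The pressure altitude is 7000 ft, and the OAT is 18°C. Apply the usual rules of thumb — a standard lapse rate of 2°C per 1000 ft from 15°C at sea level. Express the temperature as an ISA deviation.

ISA temperature at 7000 ft = 15 − 2 × (7000/1000) = 1°C.
Deviation = OAT − ISA = 18 − 1 = +17°C.

ISA+17°C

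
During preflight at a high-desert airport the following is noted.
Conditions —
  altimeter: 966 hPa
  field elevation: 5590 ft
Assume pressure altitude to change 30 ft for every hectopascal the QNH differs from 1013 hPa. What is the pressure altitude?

7000 ft

Pressure correction = (1013 − 966) × 30 = +1410 ft.
Pressure altitude = 5590 + (+1410) = 7000 ft.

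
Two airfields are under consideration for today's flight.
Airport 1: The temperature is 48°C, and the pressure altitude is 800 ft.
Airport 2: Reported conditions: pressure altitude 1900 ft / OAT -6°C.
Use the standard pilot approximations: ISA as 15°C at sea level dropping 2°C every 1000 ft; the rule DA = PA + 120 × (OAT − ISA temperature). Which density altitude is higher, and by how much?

Airport 1: ISA temp = 13.4°C, deviation +34.6°C, DA = 800 + 120 × 34.6 = 4952 ft.
Airport 2: ISA temp = 11.2°C, deviation -17.2°C, DA = 1900 + 120 × (-17.2) = -164 ft.
Airport 1 is higher by 4952 − (-164) = 5116 ft.

Airport 1 by 5116 ft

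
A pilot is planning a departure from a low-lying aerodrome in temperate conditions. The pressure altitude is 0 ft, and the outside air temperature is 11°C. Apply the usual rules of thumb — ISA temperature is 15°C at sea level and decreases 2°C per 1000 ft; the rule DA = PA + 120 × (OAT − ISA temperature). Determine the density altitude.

ISA temperature at 0 ft = 15 − 2 × (0/1000) = 15°C.
ISA deviation = 11 − 15 = -4°C.
Density altitude = 0 + 120 × (-4) = 0 + (-480) = -480 ft.

-480 ft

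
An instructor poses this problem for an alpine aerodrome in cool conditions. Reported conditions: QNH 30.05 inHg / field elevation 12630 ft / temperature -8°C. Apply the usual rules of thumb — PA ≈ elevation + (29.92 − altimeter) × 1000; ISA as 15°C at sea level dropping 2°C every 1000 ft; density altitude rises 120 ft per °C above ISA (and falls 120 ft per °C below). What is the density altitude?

12740 ft

Pressure altitude = 12630 + (29.92 − 30.05) × 1000 = 12630 + (-130) = 12500 ft.
ISA temperature at 12500 ft = 15 − 2 × (12500/1000) = -10°C.
ISA deviation = -8 − (-10) = +2°C.
Density altitude = 12500 + 120 × (2) = 12740 ft.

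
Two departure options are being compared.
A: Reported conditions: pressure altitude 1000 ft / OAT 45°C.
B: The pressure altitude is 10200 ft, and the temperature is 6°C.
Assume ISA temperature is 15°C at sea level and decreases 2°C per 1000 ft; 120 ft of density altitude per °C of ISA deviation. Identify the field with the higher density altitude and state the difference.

A: ISA temp = 13°C, deviation +32°C, DA = 1000 + 120 × 32 = 4840 ft.
B: ISA temp = -5.4°C, deviation +11.4°C, DA = 10200 + 120 × 11.4 = 11568 ft.
B is higher by 11568 − 4840 = 6728 ft.

B by 6728 ft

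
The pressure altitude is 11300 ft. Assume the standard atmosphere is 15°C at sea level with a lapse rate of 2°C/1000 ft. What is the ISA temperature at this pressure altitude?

-7.6°C

ISA temperature = 15 − 2 × (11300/1000) = 15 − 22.6 = -7.6°C.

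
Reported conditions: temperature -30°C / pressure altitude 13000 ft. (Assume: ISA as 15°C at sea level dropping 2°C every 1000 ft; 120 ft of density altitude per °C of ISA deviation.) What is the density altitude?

10720 ft

ISA temperature at 13000 ft = 15 − 2 × (13000/1000) = -11°C.
ISA deviation = -30 − (-11) = -19°C.
Density altitude = 13000 + 120 × (-19) = 13000 + (-2280) = 10720 ft.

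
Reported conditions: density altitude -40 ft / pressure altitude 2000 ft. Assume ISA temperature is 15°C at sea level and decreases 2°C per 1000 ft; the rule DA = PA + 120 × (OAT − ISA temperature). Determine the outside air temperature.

Density altitude − pressure altitude = -40 − 2000 = -2040 ft.
At 120 ft/°C that is an ISA deviation of -2040/120 = -17°C.
ISA temperature at 2000 ft = 15 − 2 × (2000/1000) = 11°C.
OAT = ISA + deviation = 11 + (-17) = -6°C.

-6°C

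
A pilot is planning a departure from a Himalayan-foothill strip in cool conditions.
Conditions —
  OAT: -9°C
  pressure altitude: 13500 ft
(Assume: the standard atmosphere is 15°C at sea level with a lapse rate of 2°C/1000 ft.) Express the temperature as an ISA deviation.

ISA temperature at 13500 ft = 15 − 2 × (13500/1000) = -12°C.
Deviation = OAT − ISA = -9 − (-12) = +3°C.

ISA+3°C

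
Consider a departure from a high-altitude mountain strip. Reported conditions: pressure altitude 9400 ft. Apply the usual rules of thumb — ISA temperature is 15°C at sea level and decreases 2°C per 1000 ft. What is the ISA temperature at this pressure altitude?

-3.8°C

ISA temperature = 15 − 2 × (9400/1000) = 15 − 18.8 = -3.8°C.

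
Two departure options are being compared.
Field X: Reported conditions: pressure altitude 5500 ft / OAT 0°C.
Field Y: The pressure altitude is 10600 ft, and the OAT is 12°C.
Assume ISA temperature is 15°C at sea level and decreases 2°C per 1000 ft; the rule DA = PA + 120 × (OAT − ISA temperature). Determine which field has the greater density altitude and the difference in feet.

Field Y by 7764 ft

Field X: ISA temp = 4°C, deviation -4°C, DA = 5500 + 120 × (-4) = 5020 ft.
Field Y: ISA temp = -6.2°C, deviation +18.2°C, DA = 10600 + 120 × 18.2 = 12784 ft.
Field Y is higher by 12784 − 5020 = 7764 ft.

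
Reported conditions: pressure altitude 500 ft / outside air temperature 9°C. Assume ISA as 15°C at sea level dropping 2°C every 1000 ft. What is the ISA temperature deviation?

ISA temperature at 500 ft = 15 − 2 × (500/1000) = 14°C.
Deviation = OAT − ISA = 9 − 14 = -5°C.

ISA-5°C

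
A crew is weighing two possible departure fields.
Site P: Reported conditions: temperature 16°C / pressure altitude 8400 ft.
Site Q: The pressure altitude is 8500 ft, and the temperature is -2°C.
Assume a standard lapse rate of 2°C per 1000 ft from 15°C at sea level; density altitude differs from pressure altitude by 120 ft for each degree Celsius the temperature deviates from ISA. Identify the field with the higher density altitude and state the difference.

Site P: ISA temp = -1.8°C, deviation +17.8°C, DA = 8400 + 120 × 17.8 = 10536 ft.
Site Q: ISA temp = -2°C, deviation 0°C, DA = 8500 + 120 × 0 = 8500 ft.
Site P is higher by 10536 − 8500 = 2036 ft.

Site P by 2036 ft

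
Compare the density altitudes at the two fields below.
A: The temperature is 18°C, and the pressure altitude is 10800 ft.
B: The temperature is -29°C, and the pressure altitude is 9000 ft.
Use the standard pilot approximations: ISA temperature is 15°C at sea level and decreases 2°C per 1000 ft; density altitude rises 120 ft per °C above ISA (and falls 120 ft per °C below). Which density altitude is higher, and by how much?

A by 7872 ft

A: ISA temp = -6.6°C, deviation +24.6°C, DA = 10800 + 120 × 24.6 = 13752 ft.
B: ISA temp = -3°C, deviation -26°C, DA = 9000 + 120 × (-26) = 5880 ft.
A is higher by 13752 − 5880 = 7872 ft.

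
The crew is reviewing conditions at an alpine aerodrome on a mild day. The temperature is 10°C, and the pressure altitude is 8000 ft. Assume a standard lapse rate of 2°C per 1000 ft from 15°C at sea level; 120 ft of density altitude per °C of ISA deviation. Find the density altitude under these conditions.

9320 ft

ISA temperature at 8000 ft = 15 − 2 × (8000/1000) = -1°C.
ISA deviation = 10 − (-1) = +11°C.
Density altitude = 8000 + 120 × (11) = 8000 + (+1320) = 9320 ft.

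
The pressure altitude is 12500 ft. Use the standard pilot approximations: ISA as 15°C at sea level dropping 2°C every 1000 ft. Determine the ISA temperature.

ISA temperature = 15 − 2 × (12500/1000) = 15 − 25 = -10°C.

-10°C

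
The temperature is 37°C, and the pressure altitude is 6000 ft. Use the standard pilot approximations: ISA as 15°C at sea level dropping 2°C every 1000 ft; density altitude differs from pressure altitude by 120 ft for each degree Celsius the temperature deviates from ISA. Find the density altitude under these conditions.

ISA temperature at 6000 ft = 15 − 2 × (6000/1000) = 3°C.
ISA deviation = 37 − 3 = +34°C.
Density altitude = 6000 + 120 × (34) = 6000 + (+4080) = 10080 ft.

10080 ft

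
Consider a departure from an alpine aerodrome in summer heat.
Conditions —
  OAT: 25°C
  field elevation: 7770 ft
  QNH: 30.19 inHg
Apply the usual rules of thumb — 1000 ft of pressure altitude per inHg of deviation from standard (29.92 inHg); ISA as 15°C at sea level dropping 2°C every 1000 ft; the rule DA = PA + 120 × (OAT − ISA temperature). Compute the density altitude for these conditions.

10500 ft

Pressure altitude = 7770 + (29.92 − 30.19) × 1000 = 7770 + (-270) = 7500 ft.
ISA temperature at 7500 ft = 15 − 2 × (7500/1000) = 0°C.
ISA deviation = 25 − 0 = +25°C.
Density altitude = 7500 + 120 × (25) = 10500 ft.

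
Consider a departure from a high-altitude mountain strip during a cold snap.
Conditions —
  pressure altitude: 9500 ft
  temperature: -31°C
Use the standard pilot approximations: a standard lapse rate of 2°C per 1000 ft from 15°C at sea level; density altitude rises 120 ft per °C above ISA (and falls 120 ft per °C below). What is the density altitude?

ISA temperature at 9500 ft = 15 − 2 × (9500/1000) = -4°C.
ISA deviation = -31 − (-4) = -27°C.
Density altitude = 9500 + 120 × (-27) = 9500 + (-3240) = 6260 ft.

6260 ft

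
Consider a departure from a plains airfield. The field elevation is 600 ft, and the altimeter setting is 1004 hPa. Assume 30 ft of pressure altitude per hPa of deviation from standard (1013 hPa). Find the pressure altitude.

870 ft

Pressure correction = (1013 − 1004) × 30 = +270 ft.
Pressure altitude = 600 + (+270) = 870 ft.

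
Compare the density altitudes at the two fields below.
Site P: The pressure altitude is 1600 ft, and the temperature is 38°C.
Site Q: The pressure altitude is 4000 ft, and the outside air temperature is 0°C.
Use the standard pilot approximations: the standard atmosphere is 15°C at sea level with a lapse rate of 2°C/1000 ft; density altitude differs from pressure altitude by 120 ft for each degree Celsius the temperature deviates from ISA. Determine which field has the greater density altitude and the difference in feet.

Site P by 1584 ft

Site P: ISA temp = 11.8°C, deviation +26.2°C, DA = 1600 + 120 × 26.2 = 4744 ft.
Site Q: ISA temp = 7°C, deviation -7°C, DA = 4000 + 120 × (-7) = 3160 ft.
Site P is higher by 4744 − 3160 = 1584 ft.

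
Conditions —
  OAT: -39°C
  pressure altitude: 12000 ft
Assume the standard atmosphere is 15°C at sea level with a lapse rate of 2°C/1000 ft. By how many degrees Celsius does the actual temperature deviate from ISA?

ISA temperature at 12000 ft = 15 − 2 × (12000/1000) = -9°C.
Deviation = OAT − ISA = -39 − (-9) = -30°C.

ISA-30°C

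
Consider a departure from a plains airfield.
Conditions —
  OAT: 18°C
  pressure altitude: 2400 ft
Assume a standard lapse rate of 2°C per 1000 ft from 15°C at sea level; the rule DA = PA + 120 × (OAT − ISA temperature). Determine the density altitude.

3336 ft

ISA temperature at 2400 ft = 15 − 2 × (2400/1000) = 10.2°C.
ISA deviation = 18 − 10.2 = +7.8°C.
Density altitude = 2400 + 120 × (7.8) = 2400 + (+936) = 3336 ft.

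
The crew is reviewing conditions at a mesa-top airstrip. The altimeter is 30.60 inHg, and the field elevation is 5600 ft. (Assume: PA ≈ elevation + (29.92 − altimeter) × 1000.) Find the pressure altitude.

Pressure correction = (29.92 − 30.60) × 1000 = -680 ft.
Pressure altitude = 5600 + (-680) = 4920 ft.

4920 ft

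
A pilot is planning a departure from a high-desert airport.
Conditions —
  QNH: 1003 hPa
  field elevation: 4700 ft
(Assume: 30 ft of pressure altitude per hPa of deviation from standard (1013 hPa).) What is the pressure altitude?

Pressure correction = (1013 − 1003) × 30 = +300 ft.
Pressure altitude = 4700 + (+300) = 5000 ft.

5000 ft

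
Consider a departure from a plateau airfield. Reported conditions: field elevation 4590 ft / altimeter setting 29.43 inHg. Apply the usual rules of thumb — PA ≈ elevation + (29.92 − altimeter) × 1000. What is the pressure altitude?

5080 ft

Pressure correction = (29.92 − 29.43) × 1000 = +490 ft.
Pressure altitude = 4590 + (+490) = 5080 ft.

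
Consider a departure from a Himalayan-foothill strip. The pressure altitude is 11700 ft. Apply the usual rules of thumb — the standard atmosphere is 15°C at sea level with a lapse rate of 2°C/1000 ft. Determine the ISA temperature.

ISA temperature = 15 − 2 × (11700/1000) = 15 − 23.4 = -8.4°C.

-8.4°C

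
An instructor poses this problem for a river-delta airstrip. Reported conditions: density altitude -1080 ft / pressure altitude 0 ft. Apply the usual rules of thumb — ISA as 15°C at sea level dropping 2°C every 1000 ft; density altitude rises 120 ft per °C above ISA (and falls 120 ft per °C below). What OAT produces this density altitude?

6°C

Density altitude − pressure altitude = -1080 − 0 = -1080 ft.
At 120 ft/°C that is an ISA deviation of -1080/120 = -9°C.
ISA temperature at 0 ft = 15 − 2 × (0/1000) = 15°C.
OAT = ISA + deviation = 15 + (-9) = 6°C.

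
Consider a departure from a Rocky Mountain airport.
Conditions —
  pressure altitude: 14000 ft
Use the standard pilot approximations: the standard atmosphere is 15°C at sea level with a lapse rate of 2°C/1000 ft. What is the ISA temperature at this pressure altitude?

ISA temperature = 15 − 2 × (14000/1000) = 15 − 28 = -13°C.

-13°C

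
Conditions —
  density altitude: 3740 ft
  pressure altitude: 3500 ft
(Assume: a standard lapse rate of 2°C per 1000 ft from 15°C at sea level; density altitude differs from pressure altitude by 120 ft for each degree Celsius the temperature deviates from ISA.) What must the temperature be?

10°C

Density altitude − pressure altitude = 3740 − 3500 = +240 ft.
At 120 ft/°C that is an ISA deviation of 240/120 = +2°C.
ISA temperature at 3500 ft = 15 − 2 × (3500/1000) = 8°C.
OAT = ISA + deviation = 8 + (+2) = 10°C.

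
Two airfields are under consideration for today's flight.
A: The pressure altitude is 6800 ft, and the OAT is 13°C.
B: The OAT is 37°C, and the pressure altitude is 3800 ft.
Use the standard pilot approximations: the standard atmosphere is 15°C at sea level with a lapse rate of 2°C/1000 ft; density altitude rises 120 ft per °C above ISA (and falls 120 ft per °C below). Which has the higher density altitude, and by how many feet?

A: ISA temp = 1.4°C, deviation +11.6°C, DA = 6800 + 120 × 11.6 = 8192 ft.
B: ISA temp = 7.4°C, deviation +29.6°C, DA = 3800 + 120 × 29.6 = 7352 ft.
A is higher by 8192 − 7352 = 840 ft.

A by 840 ft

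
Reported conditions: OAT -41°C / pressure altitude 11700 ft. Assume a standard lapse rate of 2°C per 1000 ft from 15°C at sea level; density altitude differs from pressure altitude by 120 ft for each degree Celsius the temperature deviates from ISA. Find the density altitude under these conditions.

ISA temperature at 11700 ft = 15 − 2 × (11700/1000) = -8.4°C.
ISA deviation = -41 − (-8.4) = -32.6°C.
Density altitude = 11700 + 120 × (-32.6) = 11700 + (-3912) = 7788 ft.

7788 ft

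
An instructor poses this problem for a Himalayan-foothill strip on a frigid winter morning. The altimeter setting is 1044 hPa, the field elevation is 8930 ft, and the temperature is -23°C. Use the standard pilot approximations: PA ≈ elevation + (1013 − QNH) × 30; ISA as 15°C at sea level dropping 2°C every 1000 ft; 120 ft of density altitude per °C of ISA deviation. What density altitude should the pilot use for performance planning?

5360 ft

Pressure altitude = 8930 + (1013 − 1044) × 30 = 8930 + (-930) = 8000 ft.
ISA temperature at 8000 ft = 15 − 2 × (8000/1000) = -1°C.
ISA deviation = -23 − (-1) = -22°C.
Density altitude = 8000 + 120 × (-22) = 5360 ft.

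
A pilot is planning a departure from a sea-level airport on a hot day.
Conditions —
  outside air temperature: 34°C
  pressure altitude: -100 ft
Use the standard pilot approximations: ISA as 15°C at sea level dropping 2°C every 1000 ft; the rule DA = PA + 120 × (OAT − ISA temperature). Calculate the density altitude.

2156 ft

ISA temperature at -100 ft = 15 − 2 × (-100/1000) = 15.2°C.
ISA deviation = 34 − 15.2 = +18.8°C.
Density altitude = -100 + 120 × (18.8) = -100 + (+2256) = 2156 ft.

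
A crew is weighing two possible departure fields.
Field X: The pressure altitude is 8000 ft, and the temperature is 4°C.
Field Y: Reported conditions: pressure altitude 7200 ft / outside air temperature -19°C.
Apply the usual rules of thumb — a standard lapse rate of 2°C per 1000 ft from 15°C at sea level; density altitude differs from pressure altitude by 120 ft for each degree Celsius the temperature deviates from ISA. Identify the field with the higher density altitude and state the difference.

Field X: ISA temp = -1°C, deviation +5°C, DA = 8000 + 120 × 5 = 8600 ft.
Field Y: ISA temp = 0.6°C, deviation -19.6°C, DA = 7200 + 120 × (-19.6) = 4848 ft.
Field X is higher by 8600 − 4848 = 3752 ft.

Field X by 3752 ft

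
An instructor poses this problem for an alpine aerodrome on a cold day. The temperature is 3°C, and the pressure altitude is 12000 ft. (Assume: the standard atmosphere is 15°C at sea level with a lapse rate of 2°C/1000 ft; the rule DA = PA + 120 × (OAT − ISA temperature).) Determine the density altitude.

ISA temperature at 12000 ft = 15 − 2 × (12000/1000) = -9°C.
ISA deviation = 3 − (-9) = +12°C.
Density altitude = 12000 + 120 × (12) = 12000 + (+1440) = 13440 ft.

13440 ft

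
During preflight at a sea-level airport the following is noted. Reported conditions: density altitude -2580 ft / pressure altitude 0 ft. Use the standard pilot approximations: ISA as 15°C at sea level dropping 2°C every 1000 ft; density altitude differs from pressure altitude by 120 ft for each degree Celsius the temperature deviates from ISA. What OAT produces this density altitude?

-6.5°C

Density altitude − pressure altitude = -2580 − 0 = -2580 ft.
At 120 ft/°C that is an ISA deviation of -2580/120 = -21.5°C.
ISA temperature at 0 ft = 15 − 2 × (0/1000) = 15°C.
OAT = ISA + deviation = 15 + (-21.5) = -6.5°C.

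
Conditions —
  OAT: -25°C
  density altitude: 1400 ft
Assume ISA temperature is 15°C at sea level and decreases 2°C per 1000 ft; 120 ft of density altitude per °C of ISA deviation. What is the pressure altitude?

DA = PA + 120 × (OAT − (15 − 2·PA/1000)) = PA + 120·OAT − 1800 + 0.24·PA = 1.24·PA + 120·OAT − 1800.
So 1.24·PA = 1400 − 120 × (-25) + 1800 = 6200.
PA = 6200 / 1.24 = 5000 ft.

5000 ft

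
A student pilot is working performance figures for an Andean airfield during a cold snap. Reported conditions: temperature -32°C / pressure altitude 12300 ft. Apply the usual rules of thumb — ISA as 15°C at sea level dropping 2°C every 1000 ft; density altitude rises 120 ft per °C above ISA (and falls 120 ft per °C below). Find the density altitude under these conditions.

ISA temperature at 12300 ft = 15 − 2 × (12300/1000) = -9.6°C.
ISA deviation = -32 − (-9.6) = -22.4°C.
Density altitude = 12300 + 120 × (-22.4) = 12300 + (-2688) = 9612 ft.

9612 ft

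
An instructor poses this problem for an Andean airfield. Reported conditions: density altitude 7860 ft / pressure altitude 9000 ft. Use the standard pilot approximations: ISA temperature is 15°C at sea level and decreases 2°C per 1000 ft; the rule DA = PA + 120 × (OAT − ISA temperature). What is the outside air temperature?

-12.5°C

Density altitude − pressure altitude = 7860 − 9000 = -1140 ft.
At 120 ft/°C that is an ISA deviation of -1140/120 = -9.5°C.
ISA temperature at 9000 ft = 15 − 2 × (9000/1000) = -3°C.
OAT = ISA + deviation = -3 + (-9.5) = -12.5°C.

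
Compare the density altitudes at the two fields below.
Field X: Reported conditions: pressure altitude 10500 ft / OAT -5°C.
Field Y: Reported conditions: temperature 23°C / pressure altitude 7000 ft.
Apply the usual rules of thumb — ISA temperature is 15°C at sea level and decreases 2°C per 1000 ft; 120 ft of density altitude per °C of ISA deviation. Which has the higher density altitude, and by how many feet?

Field X by 980 ft

Field X: ISA temp = -6°C, deviation +1°C, DA = 10500 + 120 × 1 = 10620 ft.
Field Y: ISA temp = 1°C, deviation +22°C, DA = 7000 + 120 × 22 = 9640 ft.
Field X is higher by 10620 − 9640 = 980 ft.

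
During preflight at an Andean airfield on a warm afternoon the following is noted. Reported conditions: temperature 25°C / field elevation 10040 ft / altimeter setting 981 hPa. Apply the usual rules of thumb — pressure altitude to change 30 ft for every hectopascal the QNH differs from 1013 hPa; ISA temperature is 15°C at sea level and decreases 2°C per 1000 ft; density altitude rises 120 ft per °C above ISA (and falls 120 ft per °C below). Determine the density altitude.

14840 ft

Pressure altitude = 10040 + (1013 − 981) × 30 = 10040 + (+960) = 11000 ft.
ISA temperature at 11000 ft = 15 − 2 × (11000/1000) = -7°C.
ISA deviation = 25 − (-7) = +32°C.
Density altitude = 11000 + 120 × (32) = 14840 ft.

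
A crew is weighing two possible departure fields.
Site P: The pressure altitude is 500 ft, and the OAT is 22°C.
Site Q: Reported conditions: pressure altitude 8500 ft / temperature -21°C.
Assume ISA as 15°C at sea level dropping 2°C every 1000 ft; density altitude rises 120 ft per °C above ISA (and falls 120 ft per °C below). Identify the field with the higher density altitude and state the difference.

Site P: ISA temp = 14°C, deviation +8°C, DA = 500 + 120 × 8 = 1460 ft.
Site Q: ISA temp = -2°C, deviation -19°C, DA = 8500 + 120 × (-19) = 6220 ft.
Site Q is higher by 6220 − 1460 = 4760 ft.

Site Q by 4760 ft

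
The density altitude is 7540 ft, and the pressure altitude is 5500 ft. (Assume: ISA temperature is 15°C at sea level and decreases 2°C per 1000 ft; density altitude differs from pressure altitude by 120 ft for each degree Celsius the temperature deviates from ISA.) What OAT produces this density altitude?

Density altitude − pressure altitude = 7540 − 5500 = +2040 ft.
At 120 ft/°C that is an ISA deviation of 2040/120 = +17°C.
ISA temperature at 5500 ft = 15 − 2 × (5500/1000) = 4°C.
OAT = ISA + deviation = 4 + (+17) = 21°C.

21°C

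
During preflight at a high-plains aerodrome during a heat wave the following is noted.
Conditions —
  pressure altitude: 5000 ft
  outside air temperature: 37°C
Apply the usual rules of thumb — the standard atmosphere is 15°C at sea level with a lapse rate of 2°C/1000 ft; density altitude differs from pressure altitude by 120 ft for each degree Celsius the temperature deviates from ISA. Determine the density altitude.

ISA temperature at 5000 ft = 15 − 2 × (5000/1000) = 5°C.
ISA deviation = 37 − 5 = +32°C.
Density altitude = 5000 + 120 × (32) = 5000 + (+3840) = 8840 ft.

8840 ft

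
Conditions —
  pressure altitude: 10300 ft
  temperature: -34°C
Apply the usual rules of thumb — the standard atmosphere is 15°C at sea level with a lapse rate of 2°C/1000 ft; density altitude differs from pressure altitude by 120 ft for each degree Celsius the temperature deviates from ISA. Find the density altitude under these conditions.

6892 ft

ISA temperature at 10300 ft = 15 − 2 × (10300/1000) = -5.6°C.
ISA deviation = -34 − (-5.6) = -28.4°C.
Density altitude = 10300 + 120 × (-28.4) = 10300 + (-3408) = 6892 ft.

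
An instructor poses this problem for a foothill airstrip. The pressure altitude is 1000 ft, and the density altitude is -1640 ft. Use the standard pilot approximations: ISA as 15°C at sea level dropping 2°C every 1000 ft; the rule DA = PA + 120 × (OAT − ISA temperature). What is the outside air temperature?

Density altitude − pressure altitude = -1640 − 1000 = -2640 ft.
At 120 ft/°C that is an ISA deviation of -2640/120 = -22°C.
ISA temperature at 1000 ft = 15 − 2 × (1000/1000) = 13°C.
OAT = ISA + deviation = 13 + (-22) = -9°C.

-9°C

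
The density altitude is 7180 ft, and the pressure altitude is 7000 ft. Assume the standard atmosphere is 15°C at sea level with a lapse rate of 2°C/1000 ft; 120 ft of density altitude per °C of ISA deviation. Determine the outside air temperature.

Density altitude − pressure altitude = 7180 − 7000 = +180 ft.
At 120 ft/°C that is an ISA deviation of 180/120 = +1.5°C.
ISA temperature at 7000 ft = 15 − 2 × (7000/1000) = 1°C.
OAT = ISA + deviation = 1 + (+1.5) = 2.5°C.

2.5°C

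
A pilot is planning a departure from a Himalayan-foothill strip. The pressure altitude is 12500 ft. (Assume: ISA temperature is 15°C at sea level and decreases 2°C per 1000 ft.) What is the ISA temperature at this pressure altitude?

-10°C

ISA temperature = 15 − 2 × (12500/1000) = 15 − 25 = -10°C.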